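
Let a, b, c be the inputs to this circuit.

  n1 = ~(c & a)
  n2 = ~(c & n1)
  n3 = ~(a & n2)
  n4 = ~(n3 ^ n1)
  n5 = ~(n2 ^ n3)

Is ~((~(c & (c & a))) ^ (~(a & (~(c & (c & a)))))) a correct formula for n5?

No

n1 = ~(c & a)
n2 = ~(c & n1) = ~(c & (~(c & a)))
n3 = ~(a & n2) = ~(a & (~(c & (~(c & a)))))
n5 = ~(n2 ^ n3) = ~((~(c & (~(c & a)))) ^ (~(a & (~(c & (~(c & a)))))))
At a=0, b=0, c=1: circuit gives 0, formula gives 1.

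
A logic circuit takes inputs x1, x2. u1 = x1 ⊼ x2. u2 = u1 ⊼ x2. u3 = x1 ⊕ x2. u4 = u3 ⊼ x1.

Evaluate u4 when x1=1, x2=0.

0

u3 = 1 ⊕ 0 = 1
u4 = 1 ⊼ 1 = 0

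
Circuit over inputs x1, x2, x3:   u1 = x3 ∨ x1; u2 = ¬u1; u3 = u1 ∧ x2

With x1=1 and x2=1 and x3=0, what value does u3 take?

1

u1 = 0 ∨ 1 = 1
u3 = 1 ∧ 1 = 1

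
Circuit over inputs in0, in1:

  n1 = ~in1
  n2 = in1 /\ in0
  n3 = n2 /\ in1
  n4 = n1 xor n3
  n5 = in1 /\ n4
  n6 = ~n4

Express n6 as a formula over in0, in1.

~(~in1 xor ((in1 /\ in0) /\ in1))

n1 = ~in1
n2 = in1 /\ in0
n3 = n2 /\ in1 = (in1 /\ in0) /\ in1
n4 = n1 xor n3 = ~in1 xor ((in1 /\ in0) /\ in1)
n6 = ~n4 = ~(~in1 xor ((in1 /\ in0) /\ in1))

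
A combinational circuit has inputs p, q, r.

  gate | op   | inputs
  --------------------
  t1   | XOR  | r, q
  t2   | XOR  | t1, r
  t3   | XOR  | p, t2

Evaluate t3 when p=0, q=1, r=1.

1

t1 = 1 XOR 1 = 0
t2 = 0 XOR 1 = 1
t3 = 0 XOR 1 = 1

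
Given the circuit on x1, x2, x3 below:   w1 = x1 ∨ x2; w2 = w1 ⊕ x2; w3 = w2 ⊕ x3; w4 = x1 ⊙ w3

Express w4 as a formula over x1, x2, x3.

w1 = x1 ∨ x2
w2 = w1 ⊕ x2 = (x1 ∨ x2) ⊕ x2
w3 = w2 ⊕ x3 = ((x1 ∨ x2) ⊕ x2) ⊕ x3
w4 = x1 ⊙ w3 = x1 ⊙ (((x1 ∨ x2) ⊕ x2) ⊕ x3)

x1 ⊙ (((x1 ∨ x2) ⊕ x2) ⊕ x3)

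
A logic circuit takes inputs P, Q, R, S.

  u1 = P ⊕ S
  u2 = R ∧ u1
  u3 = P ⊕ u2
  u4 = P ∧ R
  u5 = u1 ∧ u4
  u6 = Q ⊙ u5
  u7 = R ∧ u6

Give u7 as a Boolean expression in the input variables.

u1 = P ⊕ S
u4 = P ∧ R
u5 = u1 ∧ u4 = (P ⊕ S) ∧ (P ∧ R)
u6 = Q ⊙ u5 = Q ⊙ ((P ⊕ S) ∧ (P ∧ R))
u7 = R ∧ u6 = R ∧ (Q ⊙ ((P ⊕ S) ∧ (P ∧ R)))

R ∧ (Q ⊙ ((P ⊕ S) ∧ (P ∧ R)))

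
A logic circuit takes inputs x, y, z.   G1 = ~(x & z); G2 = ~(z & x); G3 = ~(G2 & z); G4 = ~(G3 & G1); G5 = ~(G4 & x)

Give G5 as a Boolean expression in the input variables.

G1 = ~(x & z)
G2 = ~(z & x)
G3 = ~(G2 & z) = ~((~(z & x)) & z)
G4 = ~(G3 & G1) = ~((~((~(z & x)) & z)) & (~(x & z)))
G5 = ~(G4 & x) = ~((~((~((~(z & x)) & z)) & (~(x & z)))) & x)

~((~((~((~(z & x)) & z)) & (~(x & z)))) & x)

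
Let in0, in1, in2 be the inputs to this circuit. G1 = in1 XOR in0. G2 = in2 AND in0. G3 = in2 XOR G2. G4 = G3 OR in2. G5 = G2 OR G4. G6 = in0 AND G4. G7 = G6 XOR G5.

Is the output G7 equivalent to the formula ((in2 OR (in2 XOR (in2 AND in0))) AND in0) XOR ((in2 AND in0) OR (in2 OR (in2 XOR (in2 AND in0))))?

Yes

G2 = in2 AND in0
G3 = in2 XOR G2 = in2 XOR (in2 AND in0)
G4 = G3 OR in2 = (in2 XOR (in2 AND in0)) OR in2
G5 = G2 OR G4 = (in2 AND in0) OR ((in2 XOR (in2 AND in0)) OR in2)
G6 = in0 AND G4 = in0 AND ((in2 XOR (in2 AND in0)) OR in2)
G7 = G6 XOR G5 = (in0 AND ((in2 XOR (in2 AND in0)) OR in2)) XOR ((in2 AND in0) OR ((in2 XOR (in2 AND in0)) OR in2))
At in0=0, in1=0, in2=0: circuit gives 0, formula gives 0.
At in0=0, in1=0, in2=1: circuit gives 1, formula gives 1.
Agrees on all 8 inputs.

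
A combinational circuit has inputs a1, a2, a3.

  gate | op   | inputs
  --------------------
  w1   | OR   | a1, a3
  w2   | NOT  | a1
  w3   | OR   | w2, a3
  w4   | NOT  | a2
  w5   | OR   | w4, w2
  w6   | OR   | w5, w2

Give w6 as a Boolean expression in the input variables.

w2 = NOT a1
w4 = NOT a2
w5 = w4 OR w2 = NOT a2 OR NOT a1
w6 = w5 OR w2 = (NOT a2 OR NOT a1) OR NOT a1

(NOT a2 OR NOT a1) OR NOT a1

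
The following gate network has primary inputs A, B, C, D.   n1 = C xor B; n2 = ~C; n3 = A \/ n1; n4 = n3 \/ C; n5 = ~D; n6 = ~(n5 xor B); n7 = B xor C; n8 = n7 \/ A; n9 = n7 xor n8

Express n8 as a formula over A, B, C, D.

(B xor C) \/ A

n7 = B xor C
n8 = n7 \/ A = (B xor C) \/ A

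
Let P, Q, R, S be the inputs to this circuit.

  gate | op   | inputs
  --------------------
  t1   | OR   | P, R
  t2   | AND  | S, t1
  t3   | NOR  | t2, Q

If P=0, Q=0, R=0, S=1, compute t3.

1

t1 = 0 OR 0 = 0
t2 = 1 AND 0 = 0
t3 = 0 NOR 0 = 1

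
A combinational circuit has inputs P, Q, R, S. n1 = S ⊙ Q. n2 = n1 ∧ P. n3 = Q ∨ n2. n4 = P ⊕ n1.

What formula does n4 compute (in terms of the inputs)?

n1 = S ⊙ Q
n4 = P ⊕ n1 = P ⊕ (S ⊙ Q)

P ⊕ (S ⊙ Q)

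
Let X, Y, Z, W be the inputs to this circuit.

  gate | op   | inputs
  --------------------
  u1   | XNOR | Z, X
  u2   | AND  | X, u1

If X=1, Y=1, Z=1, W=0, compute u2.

1

u1 = 1 XNOR 1 = 1
u2 = 1 AND 1 = 1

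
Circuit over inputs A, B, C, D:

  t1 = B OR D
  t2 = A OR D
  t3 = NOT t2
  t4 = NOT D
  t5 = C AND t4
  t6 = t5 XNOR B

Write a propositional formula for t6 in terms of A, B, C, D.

t4 = NOT D
t5 = C AND t4 = C AND NOT D
t6 = t5 XNOR B = (C AND NOT D) XNOR B

(C AND NOT D) XNOR B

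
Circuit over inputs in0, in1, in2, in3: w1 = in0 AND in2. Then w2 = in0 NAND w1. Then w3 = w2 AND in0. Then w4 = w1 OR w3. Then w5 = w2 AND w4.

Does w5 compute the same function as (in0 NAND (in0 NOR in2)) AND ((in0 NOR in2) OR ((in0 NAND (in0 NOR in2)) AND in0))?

No

w1 = in0 AND in2
w2 = in0 NAND w1 = in0 NAND (in0 AND in2)
w3 = w2 AND in0 = (in0 NAND (in0 AND in2)) AND in0
w4 = w1 OR w3 = (in0 AND in2) OR ((in0 NAND (in0 AND in2)) AND in0)
w5 = w2 AND w4 = (in0 NAND (in0 AND in2)) AND ((in0 AND in2) OR ((in0 NAND (in0 AND in2)) AND in0))
At in0=0, in1=0, in2=0, in3=0: circuit gives 0, formula gives 1.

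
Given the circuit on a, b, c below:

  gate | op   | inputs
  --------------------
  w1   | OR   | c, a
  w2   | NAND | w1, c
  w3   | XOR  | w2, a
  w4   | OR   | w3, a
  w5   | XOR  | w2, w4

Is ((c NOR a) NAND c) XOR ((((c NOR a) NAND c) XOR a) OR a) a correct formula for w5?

No

w1 = c OR a
w2 = w1 NAND c = (c OR a) NAND c
w3 = w2 XOR a = ((c OR a) NAND c) XOR a
w4 = w3 OR a = (((c OR a) NAND c) XOR a) OR a
w5 = w2 XOR w4 = ((c OR a) NAND c) XOR ((((c OR a) NAND c) XOR a) OR a)
At a=1, b=0, c=1: circuit gives 1, formula gives 0.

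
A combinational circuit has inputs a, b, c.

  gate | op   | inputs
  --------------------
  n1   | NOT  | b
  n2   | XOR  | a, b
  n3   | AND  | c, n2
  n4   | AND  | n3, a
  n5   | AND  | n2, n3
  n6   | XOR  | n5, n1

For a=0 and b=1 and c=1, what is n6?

n1 = NOT 1 = 0
n2 = 0 XOR 1 = 1
n3 = 1 AND 1 = 1
n5 = 1 AND 1 = 1
n6 = 1 XOR 0 = 1

1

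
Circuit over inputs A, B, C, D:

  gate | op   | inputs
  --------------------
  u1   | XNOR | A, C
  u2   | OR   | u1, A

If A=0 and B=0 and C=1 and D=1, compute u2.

0

u1 = 0 XNOR 1 = 0
u2 = 0 OR 0 = 0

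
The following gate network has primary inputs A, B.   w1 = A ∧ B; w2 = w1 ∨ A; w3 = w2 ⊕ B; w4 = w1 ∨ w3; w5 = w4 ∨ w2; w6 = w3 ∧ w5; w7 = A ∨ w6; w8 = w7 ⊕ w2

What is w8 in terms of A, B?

(A ∨ ((((A ∧ B) ∨ A) ⊕ B) ∧ (((A ∧ B) ∨ (((A ∧ B) ∨ A) ⊕ B)) ∨ ((A ∧ B) ∨ A)))) ⊕ ((A ∧ B) ∨ A)

w1 = A ∧ B
w2 = w1 ∨ A = (A ∧ B) ∨ A
w3 = w2 ⊕ B = ((A ∧ B) ∨ A) ⊕ B
w4 = w1 ∨ w3 = (A ∧ B) ∨ (((A ∧ B) ∨ A) ⊕ B)
w5 = w4 ∨ w2 = ((A ∧ B) ∨ (((A ∧ B) ∨ A) ⊕ B)) ∨ ((A ∧ B) ∨ A)
w6 = w3 ∧ w5 = (((A ∧ B) ∨ A) ⊕ B) ∧ (((A ∧ B) ∨ (((A ∧ B) ∨ A) ⊕ B)) ∨ ((A ∧ B) ∨ A))
w7 = A ∨ w6 = A ∨ ((((A ∧ B) ∨ A) ⊕ B) ∧ (((A ∧ B) ∨ (((A ∧ B) ∨ A) ⊕ B)) ∨ ((A ∧ B) ∨ A)))
w8 = w7 ⊕ w2 = (A ∨ ((((A ∧ B) ∨ A) ⊕ B) ∧ (((A ∧ B) ∨ (((A ∧ B) ∨ A) ⊕ B)) ∨ ((A ∧ B) ∨ A)))) ⊕ ((A ∧ B) ∨ A)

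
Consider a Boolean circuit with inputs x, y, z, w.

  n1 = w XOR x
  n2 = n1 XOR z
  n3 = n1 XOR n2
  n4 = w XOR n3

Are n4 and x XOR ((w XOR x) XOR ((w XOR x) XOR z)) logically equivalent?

No

n1 = w XOR x
n2 = n1 XOR z = (w XOR x) XOR z
n3 = n1 XOR n2 = (w XOR x) XOR ((w XOR x) XOR z)
n4 = w XOR n3 = w XOR ((w XOR x) XOR ((w XOR x) XOR z))
At x=0, y=0, z=0, w=1: circuit gives 1, formula gives 0.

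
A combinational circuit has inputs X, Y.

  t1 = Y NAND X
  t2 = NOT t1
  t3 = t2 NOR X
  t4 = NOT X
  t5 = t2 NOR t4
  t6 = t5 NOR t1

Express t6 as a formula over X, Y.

t1 = Y NAND X
t2 = NOT t1 = NOT (Y NAND X)
t4 = NOT X
t5 = t2 NOR t4 = NOT (Y NAND X) NOR NOT X
t6 = t5 NOR t1 = (NOT (Y NAND X) NOR NOT X) NOR (Y NAND X)

(NOT (Y NAND X) NOR NOT X) NOR (Y NAND X)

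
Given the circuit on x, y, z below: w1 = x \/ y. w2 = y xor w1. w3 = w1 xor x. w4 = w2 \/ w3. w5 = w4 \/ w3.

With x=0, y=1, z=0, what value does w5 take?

1

w1 = 0 \/ 1 = 1
w2 = 1 xor 1 = 0
w3 = 1 xor 0 = 1
w4 = 0 \/ 1 = 1
w5 = 1 \/ 1 = 1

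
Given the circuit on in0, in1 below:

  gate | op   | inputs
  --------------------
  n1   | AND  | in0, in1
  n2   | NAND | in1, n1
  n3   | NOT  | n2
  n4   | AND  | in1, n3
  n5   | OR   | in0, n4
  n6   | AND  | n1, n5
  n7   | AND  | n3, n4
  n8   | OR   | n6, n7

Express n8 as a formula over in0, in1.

((in0 AND in1) AND (in0 OR (in1 AND NOT (in1 NAND (in0 AND in1))))) OR (NOT (in1 NAND (in0 AND in1)) AND (in1 AND NOT (in1 NAND (in0 AND in1))))

n1 = in0 AND in1
n2 = in1 NAND n1 = in1 NAND (in0 AND in1)
n3 = NOT n2 = NOT (in1 NAND (in0 AND in1))
n4 = in1 AND n3 = in1 AND NOT (in1 NAND (in0 AND in1))
n5 = in0 OR n4 = in0 OR (in1 AND NOT (in1 NAND (in0 AND in1)))
n6 = n1 AND n5 = (in0 AND in1) AND (in0 OR (in1 AND NOT (in1 NAND (in0 AND in1))))
n7 = n3 AND n4 = NOT (in1 NAND (in0 AND in1)) AND (in1 AND NOT (in1 NAND (in0 AND in1)))
n8 = n6 OR n7 = ((in0 AND in1) AND (in0 OR (in1 AND NOT (in1 NAND (in0 AND in1))))) OR (NOT (in1 NAND (in0 AND in1)) AND (in1 AND NOT (in1 NAND (in0 AND in1))))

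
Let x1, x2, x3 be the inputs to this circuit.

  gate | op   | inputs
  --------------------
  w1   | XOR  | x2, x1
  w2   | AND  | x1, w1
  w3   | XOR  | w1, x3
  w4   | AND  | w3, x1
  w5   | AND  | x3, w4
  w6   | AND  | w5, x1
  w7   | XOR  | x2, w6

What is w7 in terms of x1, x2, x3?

x2 XOR ((x3 AND (((x2 XOR x1) XOR x3) AND x1)) AND x1)

w1 = x2 XOR x1
w3 = w1 XOR x3 = (x2 XOR x1) XOR x3
w4 = w3 AND x1 = ((x2 XOR x1) XOR x3) AND x1
w5 = x3 AND w4 = x3 AND (((x2 XOR x1) XOR x3) AND x1)
w6 = w5 AND x1 = (x3 AND (((x2 XOR x1) XOR x3) AND x1)) AND x1
w7 = x2 XOR w6 = x2 XOR ((x3 AND (((x2 XOR x1) XOR x3) AND x1)) AND x1)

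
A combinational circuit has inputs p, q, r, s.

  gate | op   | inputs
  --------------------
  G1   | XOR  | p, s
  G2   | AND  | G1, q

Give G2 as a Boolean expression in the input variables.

(p XOR s) AND q

G1 = p XOR s
G2 = G1 AND q = (p XOR s) AND q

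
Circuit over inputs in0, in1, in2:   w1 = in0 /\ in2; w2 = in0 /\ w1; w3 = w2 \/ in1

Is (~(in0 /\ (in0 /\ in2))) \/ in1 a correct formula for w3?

No

w1 = in0 /\ in2
w2 = in0 /\ w1 = in0 /\ (in0 /\ in2)
w3 = w2 \/ in1 = (in0 /\ (in0 /\ in2)) \/ in1
At in0=0, in1=0, in2=0: circuit gives 0, formula gives 1.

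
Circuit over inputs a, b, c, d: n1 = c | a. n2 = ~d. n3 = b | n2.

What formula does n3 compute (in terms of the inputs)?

n2 = ~d
n3 = b | n2 = b | ~d

b | ~d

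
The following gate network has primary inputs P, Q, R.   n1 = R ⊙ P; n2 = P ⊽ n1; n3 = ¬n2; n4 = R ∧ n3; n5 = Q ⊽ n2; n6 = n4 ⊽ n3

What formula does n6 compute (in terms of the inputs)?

n1 = R ⊙ P
n2 = P ⊽ n1 = P ⊽ (R ⊙ P)
n3 = ¬n2 = ¬(P ⊽ (R ⊙ P))
n4 = R ∧ n3 = R ∧ ¬(P ⊽ (R ⊙ P))
n6 = n4 ⊽ n3 = (R ∧ ¬(P ⊽ (R ⊙ P))) ⊽ ¬(P ⊽ (R ⊙ P))

(R ∧ ¬(P ⊽ (R ⊙ P))) ⊽ ¬(P ⊽ (R ⊙ P))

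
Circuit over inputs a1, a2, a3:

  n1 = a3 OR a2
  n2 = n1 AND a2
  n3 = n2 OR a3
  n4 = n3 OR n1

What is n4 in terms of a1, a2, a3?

(((a3 OR a2) AND a2) OR a3) OR (a3 OR a2)

n1 = a3 OR a2
n2 = n1 AND a2 = (a3 OR a2) AND a2
n3 = n2 OR a3 = ((a3 OR a2) AND a2) OR a3
n4 = n3 OR n1 = (((a3 OR a2) AND a2) OR a3) OR (a3 OR a2)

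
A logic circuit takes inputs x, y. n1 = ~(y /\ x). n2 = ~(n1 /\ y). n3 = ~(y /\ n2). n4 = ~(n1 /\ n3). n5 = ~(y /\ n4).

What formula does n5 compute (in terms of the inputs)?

~(y /\ (~((~(y /\ x)) /\ (~(y /\ (~((~(y /\ x)) /\ y)))))))

n1 = ~(y /\ x)
n2 = ~(n1 /\ y) = ~((~(y /\ x)) /\ y)
n3 = ~(y /\ n2) = ~(y /\ (~((~(y /\ x)) /\ y)))
n4 = ~(n1 /\ n3) = ~((~(y /\ x)) /\ (~(y /\ (~((~(y /\ x)) /\ y)))))
n5 = ~(y /\ n4) = ~(y /\ (~((~(y /\ x)) /\ (~(y /\ (~((~(y /\ x)) /\ y)))))))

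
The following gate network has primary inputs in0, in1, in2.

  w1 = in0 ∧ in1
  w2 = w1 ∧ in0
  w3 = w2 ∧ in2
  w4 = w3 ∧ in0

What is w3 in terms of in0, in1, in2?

((in0 ∧ in1) ∧ in0) ∧ in2

w1 = in0 ∧ in1
w2 = w1 ∧ in0 = (in0 ∧ in1) ∧ in0
w3 = w2 ∧ in2 = ((in0 ∧ in1) ∧ in0) ∧ in2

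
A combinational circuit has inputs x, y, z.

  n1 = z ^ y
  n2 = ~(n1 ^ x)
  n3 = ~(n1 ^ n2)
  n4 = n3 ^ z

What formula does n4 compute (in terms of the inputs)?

(~((z ^ y) ^ (~((z ^ y) ^ x)))) ^ z

n1 = z ^ y
n2 = ~(n1 ^ x) = ~((z ^ y) ^ x)
n3 = ~(n1 ^ n2) = ~((z ^ y) ^ (~((z ^ y) ^ x)))
n4 = n3 ^ z = (~((z ^ y) ^ (~((z ^ y) ^ x)))) ^ z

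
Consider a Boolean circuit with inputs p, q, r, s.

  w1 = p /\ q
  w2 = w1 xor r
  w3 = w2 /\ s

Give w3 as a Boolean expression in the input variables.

((p /\ q) xor r) /\ s

w1 = p /\ q
w2 = w1 xor r = (p /\ q) xor r
w3 = w2 /\ s = ((p /\ q) xor r) /\ s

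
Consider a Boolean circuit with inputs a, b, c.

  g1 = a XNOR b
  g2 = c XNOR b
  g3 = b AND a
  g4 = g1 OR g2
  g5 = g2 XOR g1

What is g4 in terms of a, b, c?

g1 = a XNOR b
g2 = c XNOR b
g4 = g1 OR g2 = (a XNOR b) OR (c XNOR b)

(a XNOR b) OR (c XNOR b)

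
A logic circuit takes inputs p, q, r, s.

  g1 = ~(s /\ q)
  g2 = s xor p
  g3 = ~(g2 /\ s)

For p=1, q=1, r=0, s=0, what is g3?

g2 = 0 xor 1 = 1
g3 = ~(1 /\ 0) = 1

1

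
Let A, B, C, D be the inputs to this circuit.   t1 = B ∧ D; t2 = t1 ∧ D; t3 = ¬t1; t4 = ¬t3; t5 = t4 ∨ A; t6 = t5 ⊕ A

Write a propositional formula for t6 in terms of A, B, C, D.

(¬¬(B ∧ D) ∨ A) ⊕ A

t1 = B ∧ D
t3 = ¬t1 = ¬(B ∧ D)
t4 = ¬t3 = ¬¬(B ∧ D)
t5 = t4 ∨ A = ¬¬(B ∧ D) ∨ A
t6 = t5 ⊕ A = (¬¬(B ∧ D) ∨ A) ⊕ A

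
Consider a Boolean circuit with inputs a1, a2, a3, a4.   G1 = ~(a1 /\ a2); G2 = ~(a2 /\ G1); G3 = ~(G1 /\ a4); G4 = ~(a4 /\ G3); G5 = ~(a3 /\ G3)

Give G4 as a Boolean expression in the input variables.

~(a4 /\ (~((~(a1 /\ a2)) /\ a4)))

G1 = ~(a1 /\ a2)
G3 = ~(G1 /\ a4) = ~((~(a1 /\ a2)) /\ a4)
G4 = ~(a4 /\ G3) = ~(a4 /\ (~((~(a1 /\ a2)) /\ a4)))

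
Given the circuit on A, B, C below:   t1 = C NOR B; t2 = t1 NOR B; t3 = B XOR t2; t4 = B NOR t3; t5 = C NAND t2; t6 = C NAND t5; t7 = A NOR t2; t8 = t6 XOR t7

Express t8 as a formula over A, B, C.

(C NAND (C NAND ((C NOR B) NOR B))) XOR (A NOR ((C NOR B) NOR B))

t1 = C NOR B
t2 = t1 NOR B = (C NOR B) NOR B
t5 = C NAND t2 = C NAND ((C NOR B) NOR B)
t6 = C NAND t5 = C NAND (C NAND ((C NOR B) NOR B))
t7 = A NOR t2 = A NOR ((C NOR B) NOR B)
t8 = t6 XOR t7 = (C NAND (C NAND ((C NOR B) NOR B))) XOR (A NOR ((C NOR B) NOR B))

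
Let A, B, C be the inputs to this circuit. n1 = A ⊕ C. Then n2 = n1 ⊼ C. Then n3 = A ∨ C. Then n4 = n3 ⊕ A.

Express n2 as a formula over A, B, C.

(A ⊕ C) ⊼ C

n1 = A ⊕ C
n2 = n1 ⊼ C = (A ⊕ C) ⊼ C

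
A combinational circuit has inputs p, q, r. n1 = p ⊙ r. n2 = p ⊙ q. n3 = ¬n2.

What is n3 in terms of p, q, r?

¬(p ⊙ q)

n2 = p ⊙ q
n3 = ¬n2 = ¬(p ⊙ q)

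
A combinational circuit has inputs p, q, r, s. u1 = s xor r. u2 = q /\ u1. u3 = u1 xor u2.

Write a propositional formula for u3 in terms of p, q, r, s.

u1 = s xor r
u2 = q /\ u1 = q /\ (s xor r)
u3 = u1 xor u2 = (s xor r) xor (q /\ (s xor r))

(s xor r) xor (q /\ (s xor r))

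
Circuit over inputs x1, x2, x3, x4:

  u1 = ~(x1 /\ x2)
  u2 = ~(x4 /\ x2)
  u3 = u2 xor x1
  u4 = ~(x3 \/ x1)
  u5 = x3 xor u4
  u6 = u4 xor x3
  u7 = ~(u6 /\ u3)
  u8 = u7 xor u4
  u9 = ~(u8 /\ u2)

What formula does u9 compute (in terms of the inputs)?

u2 = ~(x4 /\ x2)
u3 = u2 xor x1 = (~(x4 /\ x2)) xor x1
u4 = ~(x3 \/ x1)
u6 = u4 xor x3 = (~(x3 \/ x1)) xor x3
u7 = ~(u6 /\ u3) = ~(((~(x3 \/ x1)) xor x3) /\ ((~(x4 /\ x2)) xor x1))
u8 = u7 xor u4 = (~(((~(x3 \/ x1)) xor x3) /\ ((~(x4 /\ x2)) xor x1))) xor (~(x3 \/ x1))
u9 = ~(u8 /\ u2) = ~(((~(((~(x3 \/ x1)) xor x3) /\ ((~(x4 /\ x2)) xor x1))) xor (~(x3 \/ x1))) /\ (~(x4 /\ x2)))

~(((~(((~(x3 \/ x1)) xor x3) /\ ((~(x4 /\ x2)) xor x1))) xor (~(x3 \/ x1))) /\ (~(x4 /\ x2)))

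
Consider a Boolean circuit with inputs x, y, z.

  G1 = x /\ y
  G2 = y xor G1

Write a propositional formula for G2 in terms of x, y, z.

G1 = x /\ y
G2 = y xor G1 = y xor (x /\ y)

y xor (x /\ y)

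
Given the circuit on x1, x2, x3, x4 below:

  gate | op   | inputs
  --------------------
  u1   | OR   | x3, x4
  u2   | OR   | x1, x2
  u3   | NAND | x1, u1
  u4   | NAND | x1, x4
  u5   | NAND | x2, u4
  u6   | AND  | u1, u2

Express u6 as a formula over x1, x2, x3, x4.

u1 = x3 OR x4
u2 = x1 OR x2
u6 = u1 AND u2 = (x3 OR x4) AND (x1 OR x2)

(x3 OR x4) AND (x1 OR x2)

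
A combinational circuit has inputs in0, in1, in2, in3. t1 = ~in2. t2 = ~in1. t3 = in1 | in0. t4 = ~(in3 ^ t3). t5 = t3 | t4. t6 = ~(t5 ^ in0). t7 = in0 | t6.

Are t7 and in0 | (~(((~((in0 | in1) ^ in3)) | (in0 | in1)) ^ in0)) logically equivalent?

Yes

t3 = in1 | in0
t4 = ~(in3 ^ t3) = ~(in3 ^ (in1 | in0))
t5 = t3 | t4 = (in1 | in0) | (~(in3 ^ (in1 | in0)))
t6 = ~(t5 ^ in0) = ~(((in1 | in0) | (~(in3 ^ (in1 | in0)))) ^ in0)
t7 = in0 | t6 = in0 | (~(((in1 | in0) | (~(in3 ^ (in1 | in0)))) ^ in0))
At in0=0, in1=0, in2=0, in3=0: circuit gives 0, formula gives 0.
At in0=0, in1=0, in2=0, in3=1: circuit gives 1, formula gives 1.
Agrees on all 16 inputs.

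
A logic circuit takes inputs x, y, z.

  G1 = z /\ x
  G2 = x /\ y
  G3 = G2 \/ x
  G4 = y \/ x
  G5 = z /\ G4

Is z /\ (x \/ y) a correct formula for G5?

G4 = y \/ x
G5 = z /\ G4 = z /\ (y \/ x)
At x=0, y=0, z=0: circuit gives 0, formula gives 0.
At x=0, y=1, z=1: circuit gives 1, formula gives 1.
Agrees on all 8 inputs.

Yes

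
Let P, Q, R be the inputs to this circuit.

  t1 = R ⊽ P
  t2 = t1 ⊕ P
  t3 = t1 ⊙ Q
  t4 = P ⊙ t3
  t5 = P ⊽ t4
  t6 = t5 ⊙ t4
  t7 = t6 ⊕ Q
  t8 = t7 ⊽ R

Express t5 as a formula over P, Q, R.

t1 = R ⊽ P
t3 = t1 ⊙ Q = (R ⊽ P) ⊙ Q
t4 = P ⊙ t3 = P ⊙ ((R ⊽ P) ⊙ Q)
t5 = P ⊽ t4 = P ⊽ (P ⊙ ((R ⊽ P) ⊙ Q))

P ⊽ (P ⊙ ((R ⊽ P) ⊙ Q))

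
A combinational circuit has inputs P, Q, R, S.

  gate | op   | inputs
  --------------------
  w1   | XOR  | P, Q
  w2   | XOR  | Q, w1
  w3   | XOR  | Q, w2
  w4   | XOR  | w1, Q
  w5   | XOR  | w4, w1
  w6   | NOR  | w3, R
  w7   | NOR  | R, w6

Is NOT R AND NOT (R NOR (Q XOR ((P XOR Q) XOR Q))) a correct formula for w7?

Yes

w1 = P XOR Q
w2 = Q XOR w1 = Q XOR (P XOR Q)
w3 = Q XOR w2 = Q XOR (Q XOR (P XOR Q))
w6 = w3 NOR R = (Q XOR (Q XOR (P XOR Q))) NOR R
w7 = R NOR w6 = R NOR ((Q XOR (Q XOR (P XOR Q))) NOR R)
At P=0, Q=0, R=0, S=0: circuit gives 0, formula gives 0.
At P=0, Q=1, R=0, S=0: circuit gives 1, formula gives 1.
Agrees on all 16 inputs.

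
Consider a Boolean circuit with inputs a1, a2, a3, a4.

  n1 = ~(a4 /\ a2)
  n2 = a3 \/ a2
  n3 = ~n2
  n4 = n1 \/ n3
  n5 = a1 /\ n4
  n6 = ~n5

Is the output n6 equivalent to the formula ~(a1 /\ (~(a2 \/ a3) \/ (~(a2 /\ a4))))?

n1 = ~(a4 /\ a2)
n2 = a3 \/ a2
n3 = ~n2 = ~(a3 \/ a2)
n4 = n1 \/ n3 = (~(a4 /\ a2)) \/ ~(a3 \/ a2)
n5 = a1 /\ n4 = a1 /\ ((~(a4 /\ a2)) \/ ~(a3 \/ a2))
n6 = ~n5 = ~(a1 /\ ((~(a4 /\ a2)) \/ ~(a3 \/ a2)))
At a1=1, a2=0, a3=0, a4=0: circuit gives 0, formula gives 0.
At a1=0, a2=0, a3=0, a4=0: circuit gives 1, formula gives 1.
Agrees on all 16 inputs.

Yes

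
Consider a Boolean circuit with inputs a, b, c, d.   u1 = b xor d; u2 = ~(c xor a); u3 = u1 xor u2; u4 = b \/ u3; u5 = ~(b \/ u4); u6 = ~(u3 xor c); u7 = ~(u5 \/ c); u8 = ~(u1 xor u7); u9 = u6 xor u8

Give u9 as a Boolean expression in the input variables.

(~(((b xor d) xor (~(c xor a))) xor c)) xor (~((b xor d) xor (~((~(b \/ (b \/ ((b xor d) xor (~(c xor a)))))) \/ c))))

u1 = b xor d
u2 = ~(c xor a)
u3 = u1 xor u2 = (b xor d) xor (~(c xor a))
u4 = b \/ u3 = b \/ ((b xor d) xor (~(c xor a)))
u5 = ~(b \/ u4) = ~(b \/ (b \/ ((b xor d) xor (~(c xor a)))))
u6 = ~(u3 xor c) = ~(((b xor d) xor (~(c xor a))) xor c)
u7 = ~(u5 \/ c) = ~((~(b \/ (b \/ ((b xor d) xor (~(c xor a)))))) \/ c)
u8 = ~(u1 xor u7) = ~((b xor d) xor (~((~(b \/ (b \/ ((b xor d) xor (~(c xor a)))))) \/ c)))
u9 = u6 xor u8 = (~(((b xor d) xor (~(c xor a))) xor c)) xor (~((b xor d) xor (~((~(b \/ (b \/ ((b xor d) xor (~(c xor a)))))) \/ c))))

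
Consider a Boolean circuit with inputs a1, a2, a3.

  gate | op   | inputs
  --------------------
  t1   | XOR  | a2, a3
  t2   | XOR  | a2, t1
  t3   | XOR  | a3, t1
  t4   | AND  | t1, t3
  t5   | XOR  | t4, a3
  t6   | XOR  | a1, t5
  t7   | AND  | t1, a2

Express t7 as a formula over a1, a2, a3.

(a2 XOR a3) AND a2

t1 = a2 XOR a3
t7 = t1 AND a2 = (a2 XOR a3) AND a2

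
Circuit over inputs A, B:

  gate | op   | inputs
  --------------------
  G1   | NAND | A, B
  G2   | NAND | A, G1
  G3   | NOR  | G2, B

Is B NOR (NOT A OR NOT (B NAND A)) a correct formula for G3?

G1 = A NAND B
G2 = A NAND G1 = A NAND (A NAND B)
G3 = G2 NOR B = (A NAND (A NAND B)) NOR B
At A=0, B=0: circuit gives 0, formula gives 0.
At A=1, B=0: circuit gives 1, formula gives 1.
Agrees on all 4 inputs.

Yes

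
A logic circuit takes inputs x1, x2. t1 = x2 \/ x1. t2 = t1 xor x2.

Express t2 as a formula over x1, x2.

t1 = x2 \/ x1
t2 = t1 xor x2 = (x2 \/ x1) xor x2

(x2 \/ x1) xor x2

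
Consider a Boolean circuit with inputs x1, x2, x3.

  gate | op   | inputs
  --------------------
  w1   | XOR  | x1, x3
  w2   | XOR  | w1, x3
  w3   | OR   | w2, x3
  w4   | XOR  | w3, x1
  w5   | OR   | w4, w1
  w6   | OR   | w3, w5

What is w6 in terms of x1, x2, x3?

(((x1 XOR x3) XOR x3) OR x3) OR (((((x1 XOR x3) XOR x3) OR x3) XOR x1) OR (x1 XOR x3))

w1 = x1 XOR x3
w2 = w1 XOR x3 = (x1 XOR x3) XOR x3
w3 = w2 OR x3 = ((x1 XOR x3) XOR x3) OR x3
w4 = w3 XOR x1 = (((x1 XOR x3) XOR x3) OR x3) XOR x1
w5 = w4 OR w1 = ((((x1 XOR x3) XOR x3) OR x3) XOR x1) OR (x1 XOR x3)
w6 = w3 OR w5 = (((x1 XOR x3) XOR x3) OR x3) OR (((((x1 XOR x3) XOR x3) OR x3) XOR x1) OR (x1 XOR x3))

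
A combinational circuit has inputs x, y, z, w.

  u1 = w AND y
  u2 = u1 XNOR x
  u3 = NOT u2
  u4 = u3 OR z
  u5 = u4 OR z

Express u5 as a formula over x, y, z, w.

u1 = w AND y
u2 = u1 XNOR x = (w AND y) XNOR x
u3 = NOT u2 = NOT ((w AND y) XNOR x)
u4 = u3 OR z = NOT ((w AND y) XNOR x) OR z
u5 = u4 OR z = (NOT ((w AND y) XNOR x) OR z) OR z

(NOT ((w AND y) XNOR x) OR z) OR z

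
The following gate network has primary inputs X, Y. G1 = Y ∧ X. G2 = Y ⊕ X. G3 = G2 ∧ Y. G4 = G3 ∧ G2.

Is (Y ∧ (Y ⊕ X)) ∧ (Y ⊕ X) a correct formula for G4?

G2 = Y ⊕ X
G3 = G2 ∧ Y = (Y ⊕ X) ∧ Y
G4 = G3 ∧ G2 = ((Y ⊕ X) ∧ Y) ∧ (Y ⊕ X)
At X=0, Y=0: circuit gives 0, formula gives 0.
At X=0, Y=1: circuit gives 1, formula gives 1.
Agrees on all 4 inputs.

Yes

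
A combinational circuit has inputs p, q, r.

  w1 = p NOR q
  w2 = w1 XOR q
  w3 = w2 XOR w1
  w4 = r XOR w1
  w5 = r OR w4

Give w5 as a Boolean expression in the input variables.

r OR (r XOR (p NOR q))

w1 = p NOR q
w4 = r XOR w1 = r XOR (p NOR q)
w5 = r OR w4 = r OR (r XOR (p NOR q))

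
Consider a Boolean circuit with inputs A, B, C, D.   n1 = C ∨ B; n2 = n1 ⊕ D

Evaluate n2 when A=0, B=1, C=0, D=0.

n1 = 0 ∨ 1 = 1
n2 = 1 ⊕ 0 = 1

1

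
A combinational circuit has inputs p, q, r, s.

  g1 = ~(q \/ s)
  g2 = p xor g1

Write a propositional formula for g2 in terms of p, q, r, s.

g1 = ~(q \/ s)
g2 = p xor g1 = p xor (~(q \/ s))

p xor (~(q \/ s))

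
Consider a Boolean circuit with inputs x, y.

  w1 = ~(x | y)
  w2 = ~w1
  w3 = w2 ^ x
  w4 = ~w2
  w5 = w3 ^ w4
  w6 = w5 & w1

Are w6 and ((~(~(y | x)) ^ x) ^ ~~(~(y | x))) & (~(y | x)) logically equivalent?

Yes

w1 = ~(x | y)
w2 = ~w1 = ~(~(x | y))
w3 = w2 ^ x = ~(~(x | y)) ^ x
w4 = ~w2 = ~~(~(x | y))
w5 = w3 ^ w4 = (~(~(x | y)) ^ x) ^ ~~(~(x | y))
w6 = w5 & w1 = ((~(~(x | y)) ^ x) ^ ~~(~(x | y))) & (~(x | y))
At x=0, y=1: circuit gives 0, formula gives 0.
At x=0, y=0: circuit gives 1, formula gives 1.
Agrees on all 4 inputs.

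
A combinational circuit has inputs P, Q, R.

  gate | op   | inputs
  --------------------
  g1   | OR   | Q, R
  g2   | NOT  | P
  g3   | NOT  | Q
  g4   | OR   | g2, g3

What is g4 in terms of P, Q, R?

NOT P OR NOT Q

g2 = NOT P
g3 = NOT Q
g4 = g2 OR g3 = NOT P OR NOT Q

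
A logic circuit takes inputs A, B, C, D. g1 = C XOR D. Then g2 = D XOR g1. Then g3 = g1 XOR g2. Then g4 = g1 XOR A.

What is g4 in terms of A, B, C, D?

g1 = C XOR D
g4 = g1 XOR A = (C XOR D) XOR A

(C XOR D) XOR A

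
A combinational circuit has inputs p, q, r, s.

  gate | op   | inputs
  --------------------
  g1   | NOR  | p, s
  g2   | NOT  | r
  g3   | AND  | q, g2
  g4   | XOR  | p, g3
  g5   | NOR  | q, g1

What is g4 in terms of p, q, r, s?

g2 = NOT r
g3 = q AND g2 = q AND NOT r
g4 = p XOR g3 = p XOR (q AND NOT r)

p XOR (q AND NOT r)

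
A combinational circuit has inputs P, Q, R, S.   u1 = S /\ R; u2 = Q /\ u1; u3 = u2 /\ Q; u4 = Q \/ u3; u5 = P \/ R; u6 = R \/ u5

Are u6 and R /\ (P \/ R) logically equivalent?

u5 = P \/ R
u6 = R \/ u5 = R \/ (P \/ R)
At P=1, Q=0, R=0, S=0: circuit gives 1, formula gives 0.

No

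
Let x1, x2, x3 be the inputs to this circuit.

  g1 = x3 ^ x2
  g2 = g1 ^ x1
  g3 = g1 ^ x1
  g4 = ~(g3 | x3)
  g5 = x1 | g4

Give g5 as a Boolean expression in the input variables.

x1 | (~(((x3 ^ x2) ^ x1) | x3))

g1 = x3 ^ x2
g3 = g1 ^ x1 = (x3 ^ x2) ^ x1
g4 = ~(g3 | x3) = ~(((x3 ^ x2) ^ x1) | x3)
g5 = x1 | g4 = x1 | (~(((x3 ^ x2) ^ x1) | x3))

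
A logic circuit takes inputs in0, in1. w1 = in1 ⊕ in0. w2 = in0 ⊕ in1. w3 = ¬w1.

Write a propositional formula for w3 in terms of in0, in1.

¬(in1 ⊕ in0)

w1 = in1 ⊕ in0
w3 = ¬w1 = ¬(in1 ⊕ in0)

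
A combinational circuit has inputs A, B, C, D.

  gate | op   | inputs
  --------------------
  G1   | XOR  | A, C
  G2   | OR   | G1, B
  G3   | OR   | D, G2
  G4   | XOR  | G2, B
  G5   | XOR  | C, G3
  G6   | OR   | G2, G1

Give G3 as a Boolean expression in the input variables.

D OR ((A XOR C) OR B)

G1 = A XOR C
G2 = G1 OR B = (A XOR C) OR B
G3 = D OR G2 = D OR ((A XOR C) OR B)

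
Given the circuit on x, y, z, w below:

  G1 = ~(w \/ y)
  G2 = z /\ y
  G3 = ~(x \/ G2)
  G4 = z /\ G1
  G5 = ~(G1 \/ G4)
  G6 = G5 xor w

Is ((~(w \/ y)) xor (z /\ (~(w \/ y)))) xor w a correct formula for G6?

G1 = ~(w \/ y)
G4 = z /\ G1 = z /\ (~(w \/ y))
G5 = ~(G1 \/ G4) = ~((~(w \/ y)) \/ (z /\ (~(w \/ y))))
G6 = G5 xor w = (~((~(w \/ y)) \/ (z /\ (~(w \/ y))))) xor w
At x=0, y=0, z=0, w=0: circuit gives 0, formula gives 1.

No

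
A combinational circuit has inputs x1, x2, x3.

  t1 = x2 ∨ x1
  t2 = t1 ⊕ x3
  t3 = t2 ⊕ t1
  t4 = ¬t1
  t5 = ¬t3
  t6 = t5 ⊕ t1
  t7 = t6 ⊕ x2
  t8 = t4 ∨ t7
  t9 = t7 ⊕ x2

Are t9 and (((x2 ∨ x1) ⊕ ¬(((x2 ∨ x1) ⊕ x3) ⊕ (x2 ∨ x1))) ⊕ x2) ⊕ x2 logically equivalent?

t1 = x2 ∨ x1
t2 = t1 ⊕ x3 = (x2 ∨ x1) ⊕ x3
t3 = t2 ⊕ t1 = ((x2 ∨ x1) ⊕ x3) ⊕ (x2 ∨ x1)
t5 = ¬t3 = ¬(((x2 ∨ x1) ⊕ x3) ⊕ (x2 ∨ x1))
t6 = t5 ⊕ t1 = ¬(((x2 ∨ x1) ⊕ x3) ⊕ (x2 ∨ x1)) ⊕ (x2 ∨ x1)
t7 = t6 ⊕ x2 = (¬(((x2 ∨ x1) ⊕ x3) ⊕ (x2 ∨ x1)) ⊕ (x2 ∨ x1)) ⊕ x2
t9 = t7 ⊕ x2 = ((¬(((x2 ∨ x1) ⊕ x3) ⊕ (x2 ∨ x1)) ⊕ (x2 ∨ x1)) ⊕ x2) ⊕ x2
At x1=0, x2=0, x3=1: circuit gives 0, formula gives 0.
At x1=0, x2=0, x3=0: circuit gives 1, formula gives 1.
Agrees on all 8 inputs.

Yes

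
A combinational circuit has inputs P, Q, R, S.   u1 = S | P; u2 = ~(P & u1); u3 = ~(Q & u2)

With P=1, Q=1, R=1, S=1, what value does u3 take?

1

u1 = 1 | 1 = 1
u2 = ~(1 & 1) = 0
u3 = ~(1 & 0) = 1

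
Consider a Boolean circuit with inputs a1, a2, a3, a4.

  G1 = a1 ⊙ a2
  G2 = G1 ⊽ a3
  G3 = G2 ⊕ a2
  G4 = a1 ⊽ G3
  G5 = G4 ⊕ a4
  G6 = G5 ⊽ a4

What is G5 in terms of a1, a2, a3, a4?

(a1 ⊽ (((a1 ⊙ a2) ⊽ a3) ⊕ a2)) ⊕ a4

G1 = a1 ⊙ a2
G2 = G1 ⊽ a3 = (a1 ⊙ a2) ⊽ a3
G3 = G2 ⊕ a2 = ((a1 ⊙ a2) ⊽ a3) ⊕ a2
G4 = a1 ⊽ G3 = a1 ⊽ (((a1 ⊙ a2) ⊽ a3) ⊕ a2)
G5 = G4 ⊕ a4 = (a1 ⊽ (((a1 ⊙ a2) ⊽ a3) ⊕ a2)) ⊕ a4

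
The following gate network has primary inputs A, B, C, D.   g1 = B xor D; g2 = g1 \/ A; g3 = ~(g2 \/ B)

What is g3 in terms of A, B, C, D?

g1 = B xor D
g2 = g1 \/ A = (B xor D) \/ A
g3 = ~(g2 \/ B) = ~(((B xor D) \/ A) \/ B)

~(((B xor D) \/ A) \/ B)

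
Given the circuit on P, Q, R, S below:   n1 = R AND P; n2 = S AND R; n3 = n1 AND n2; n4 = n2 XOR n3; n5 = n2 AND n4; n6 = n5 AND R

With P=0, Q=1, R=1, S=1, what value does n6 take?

n1 = 1 AND 0 = 0
n2 = 1 AND 1 = 1
n3 = 0 AND 1 = 0
n4 = 1 XOR 0 = 1
n5 = 1 AND 1 = 1
n6 = 1 AND 1 = 1

1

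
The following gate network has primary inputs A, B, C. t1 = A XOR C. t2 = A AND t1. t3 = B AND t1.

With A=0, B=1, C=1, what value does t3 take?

1

t1 = 0 XOR 1 = 1
t3 = 1 AND 1 = 1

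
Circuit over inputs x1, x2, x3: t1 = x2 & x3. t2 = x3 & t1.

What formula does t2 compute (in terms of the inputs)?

t1 = x2 & x3
t2 = x3 & t1 = x3 & (x2 & x3)

x3 & (x2 & x3)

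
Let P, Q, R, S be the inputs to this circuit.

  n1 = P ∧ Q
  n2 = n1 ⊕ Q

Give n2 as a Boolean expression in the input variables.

n1 = P ∧ Q
n2 = n1 ⊕ Q = (P ∧ Q) ⊕ Q

(P ∧ Q) ⊕ Q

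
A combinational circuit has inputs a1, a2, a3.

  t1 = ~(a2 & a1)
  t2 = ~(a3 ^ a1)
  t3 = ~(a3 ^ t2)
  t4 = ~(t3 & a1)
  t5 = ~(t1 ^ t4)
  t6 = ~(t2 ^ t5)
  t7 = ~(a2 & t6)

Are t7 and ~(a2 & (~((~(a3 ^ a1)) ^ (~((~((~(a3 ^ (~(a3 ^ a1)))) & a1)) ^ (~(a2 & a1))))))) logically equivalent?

Yes

t1 = ~(a2 & a1)
t2 = ~(a3 ^ a1)
t3 = ~(a3 ^ t2) = ~(a3 ^ (~(a3 ^ a1)))
t4 = ~(t3 & a1) = ~((~(a3 ^ (~(a3 ^ a1)))) & a1)
t5 = ~(t1 ^ t4) = ~((~(a2 & a1)) ^ (~((~(a3 ^ (~(a3 ^ a1)))) & a1)))
t6 = ~(t2 ^ t5) = ~((~(a3 ^ a1)) ^ (~((~(a2 & a1)) ^ (~((~(a3 ^ (~(a3 ^ a1)))) & a1)))))
t7 = ~(a2 & t6) = ~(a2 & (~((~(a3 ^ a1)) ^ (~((~(a2 & a1)) ^ (~((~(a3 ^ (~(a3 ^ a1)))) & a1)))))))
At a1=0, a2=1, a3=0: circuit gives 0, formula gives 0.
At a1=0, a2=0, a3=0: circuit gives 1, formula gives 1.
Agrees on all 8 inputs.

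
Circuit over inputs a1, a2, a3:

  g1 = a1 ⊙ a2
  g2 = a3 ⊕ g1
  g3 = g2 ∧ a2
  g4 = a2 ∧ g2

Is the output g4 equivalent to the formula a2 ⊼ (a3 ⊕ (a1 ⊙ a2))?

g1 = a1 ⊙ a2
g2 = a3 ⊕ g1 = a3 ⊕ (a1 ⊙ a2)
g4 = a2 ∧ g2 = a2 ∧ (a3 ⊕ (a1 ⊙ a2))
At a1=0, a2=0, a3=0: circuit gives 0, formula gives 1.

No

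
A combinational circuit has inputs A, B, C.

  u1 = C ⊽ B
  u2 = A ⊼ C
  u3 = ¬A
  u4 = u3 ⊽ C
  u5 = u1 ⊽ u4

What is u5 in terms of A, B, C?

u1 = C ⊽ B
u3 = ¬A
u4 = u3 ⊽ C = ¬A ⊽ C
u5 = u1 ⊽ u4 = (C ⊽ B) ⊽ (¬A ⊽ C)

(C ⊽ B) ⊽ (¬A ⊽ C)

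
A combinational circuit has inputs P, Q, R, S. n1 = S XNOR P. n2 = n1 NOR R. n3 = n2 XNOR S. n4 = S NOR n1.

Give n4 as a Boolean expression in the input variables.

n1 = S XNOR P
n4 = S NOR n1 = S NOR (S XNOR P)

S NOR (S XNOR P)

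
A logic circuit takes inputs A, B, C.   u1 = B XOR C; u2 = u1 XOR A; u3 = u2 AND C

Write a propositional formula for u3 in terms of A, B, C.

u1 = B XOR C
u2 = u1 XOR A = (B XOR C) XOR A
u3 = u2 AND C = ((B XOR C) XOR A) AND C

((B XOR C) XOR A) AND C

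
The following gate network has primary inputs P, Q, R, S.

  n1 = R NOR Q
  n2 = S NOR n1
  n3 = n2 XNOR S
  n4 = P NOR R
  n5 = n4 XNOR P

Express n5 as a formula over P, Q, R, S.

n4 = P NOR R
n5 = n4 XNOR P = (P NOR R) XNOR P

(P NOR R) XNOR P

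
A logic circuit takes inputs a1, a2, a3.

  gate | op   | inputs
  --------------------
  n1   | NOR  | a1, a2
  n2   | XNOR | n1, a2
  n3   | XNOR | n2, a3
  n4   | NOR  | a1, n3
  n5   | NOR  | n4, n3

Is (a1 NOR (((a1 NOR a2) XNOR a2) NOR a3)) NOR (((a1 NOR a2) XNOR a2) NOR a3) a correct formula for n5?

n1 = a1 NOR a2
n2 = n1 XNOR a2 = (a1 NOR a2) XNOR a2
n3 = n2 XNOR a3 = ((a1 NOR a2) XNOR a2) XNOR a3
n4 = a1 NOR n3 = a1 NOR (((a1 NOR a2) XNOR a2) XNOR a3)
n5 = n4 NOR n3 = (a1 NOR (((a1 NOR a2) XNOR a2) XNOR a3)) NOR (((a1 NOR a2) XNOR a2) XNOR a3)
At a1=1, a2=0, a3=1: circuit gives 0, formula gives 1.

No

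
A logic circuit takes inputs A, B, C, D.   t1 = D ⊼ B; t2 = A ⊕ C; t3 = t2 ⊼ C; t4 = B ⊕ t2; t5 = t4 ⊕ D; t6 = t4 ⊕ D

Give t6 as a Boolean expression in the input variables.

t2 = A ⊕ C
t4 = B ⊕ t2 = B ⊕ (A ⊕ C)
t6 = t4 ⊕ D = (B ⊕ (A ⊕ C)) ⊕ D

(B ⊕ (A ⊕ C)) ⊕ D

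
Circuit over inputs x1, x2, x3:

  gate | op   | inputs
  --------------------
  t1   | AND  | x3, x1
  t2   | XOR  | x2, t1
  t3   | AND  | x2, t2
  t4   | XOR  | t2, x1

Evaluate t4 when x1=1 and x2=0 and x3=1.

0

t1 = 1 AND 1 = 1
t2 = 0 XOR 1 = 1
t4 = 1 XOR 1 = 0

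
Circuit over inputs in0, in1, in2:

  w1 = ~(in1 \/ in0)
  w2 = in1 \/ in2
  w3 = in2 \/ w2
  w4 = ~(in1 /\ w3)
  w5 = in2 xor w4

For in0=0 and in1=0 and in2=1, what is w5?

w2 = 0 \/ 1 = 1
w3 = 1 \/ 1 = 1
w4 = ~(0 /\ 1) = 1
w5 = 1 xor 1 = 0

0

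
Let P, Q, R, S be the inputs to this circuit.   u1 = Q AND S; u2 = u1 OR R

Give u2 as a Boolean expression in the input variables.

u1 = Q AND S
u2 = u1 OR R = (Q AND S) OR R

(Q AND S) OR R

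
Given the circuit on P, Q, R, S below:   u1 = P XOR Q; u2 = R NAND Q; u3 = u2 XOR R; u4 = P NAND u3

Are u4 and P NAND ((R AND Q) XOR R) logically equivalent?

u2 = R NAND Q
u3 = u2 XOR R = (R NAND Q) XOR R
u4 = P NAND u3 = P NAND ((R NAND Q) XOR R)
At P=1, Q=0, R=0, S=0: circuit gives 0, formula gives 1.

No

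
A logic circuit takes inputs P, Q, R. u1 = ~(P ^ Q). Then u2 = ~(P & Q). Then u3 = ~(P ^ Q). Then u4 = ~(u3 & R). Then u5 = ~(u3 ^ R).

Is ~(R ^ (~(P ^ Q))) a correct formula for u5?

u3 = ~(P ^ Q)
u5 = ~(u3 ^ R) = ~((~(P ^ Q)) ^ R)
At P=0, Q=0, R=0: circuit gives 0, formula gives 0.
At P=0, Q=0, R=1: circuit gives 1, formula gives 1.
Agrees on all 8 inputs.

Yes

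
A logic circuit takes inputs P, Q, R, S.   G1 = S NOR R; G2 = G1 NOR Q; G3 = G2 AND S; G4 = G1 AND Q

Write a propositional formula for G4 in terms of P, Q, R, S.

G1 = S NOR R
G4 = G1 AND Q = (S NOR R) AND Q

(S NOR R) AND Q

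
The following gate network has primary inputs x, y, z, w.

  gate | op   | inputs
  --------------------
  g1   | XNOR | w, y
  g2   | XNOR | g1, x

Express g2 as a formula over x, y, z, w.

g1 = w XNOR y
g2 = g1 XNOR x = (w XNOR y) XNOR x

(w XNOR y) XNOR x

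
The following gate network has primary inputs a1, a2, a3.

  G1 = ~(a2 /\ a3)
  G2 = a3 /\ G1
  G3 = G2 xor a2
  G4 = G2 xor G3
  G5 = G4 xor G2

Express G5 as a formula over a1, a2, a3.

((a3 /\ (~(a2 /\ a3))) xor ((a3 /\ (~(a2 /\ a3))) xor a2)) xor (a3 /\ (~(a2 /\ a3)))

G1 = ~(a2 /\ a3)
G2 = a3 /\ G1 = a3 /\ (~(a2 /\ a3))
G3 = G2 xor a2 = (a3 /\ (~(a2 /\ a3))) xor a2
G4 = G2 xor G3 = (a3 /\ (~(a2 /\ a3))) xor ((a3 /\ (~(a2 /\ a3))) xor a2)
G5 = G4 xor G2 = ((a3 /\ (~(a2 /\ a3))) xor ((a3 /\ (~(a2 /\ a3))) xor a2)) xor (a3 /\ (~(a2 /\ a3)))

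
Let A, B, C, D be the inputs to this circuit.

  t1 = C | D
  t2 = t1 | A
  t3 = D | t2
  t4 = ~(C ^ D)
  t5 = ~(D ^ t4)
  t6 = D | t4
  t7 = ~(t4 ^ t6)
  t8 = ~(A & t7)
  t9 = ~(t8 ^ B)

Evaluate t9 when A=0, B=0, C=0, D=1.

t4 = ~(0 ^ 1) = 0
t6 = 1 | 0 = 1
t7 = ~(0 ^ 1) = 0
t8 = ~(0 & 0) = 1
t9 = ~(1 ^ 0) = 0

0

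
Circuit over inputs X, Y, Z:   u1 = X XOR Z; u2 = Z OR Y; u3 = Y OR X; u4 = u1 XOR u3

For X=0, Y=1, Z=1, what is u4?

0

u1 = 0 XOR 1 = 1
u3 = 1 OR 0 = 1
u4 = 1 XOR 1 = 0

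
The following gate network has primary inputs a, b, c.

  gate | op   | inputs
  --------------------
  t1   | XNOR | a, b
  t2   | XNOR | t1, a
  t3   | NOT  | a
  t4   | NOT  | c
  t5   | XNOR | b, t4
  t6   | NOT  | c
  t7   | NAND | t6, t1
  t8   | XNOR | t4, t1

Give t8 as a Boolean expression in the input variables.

NOT c XNOR (a XNOR b)

t1 = a XNOR b
t4 = NOT c
t8 = t4 XNOR t1 = NOT c XNOR (a XNOR b)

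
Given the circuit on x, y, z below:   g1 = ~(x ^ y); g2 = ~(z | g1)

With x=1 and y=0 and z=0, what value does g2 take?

g1 = ~(1 ^ 0) = 0
g2 = ~(0 | 0) = 1

1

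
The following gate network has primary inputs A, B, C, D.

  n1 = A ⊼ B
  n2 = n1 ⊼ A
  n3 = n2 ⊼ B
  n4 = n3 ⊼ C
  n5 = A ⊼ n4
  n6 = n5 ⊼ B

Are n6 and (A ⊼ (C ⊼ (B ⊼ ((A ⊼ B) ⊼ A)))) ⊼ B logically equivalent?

n1 = A ⊼ B
n2 = n1 ⊼ A = (A ⊼ B) ⊼ A
n3 = n2 ⊼ B = ((A ⊼ B) ⊼ A) ⊼ B
n4 = n3 ⊼ C = (((A ⊼ B) ⊼ A) ⊼ B) ⊼ C
n5 = A ⊼ n4 = A ⊼ ((((A ⊼ B) ⊼ A) ⊼ B) ⊼ C)
n6 = n5 ⊼ B = (A ⊼ ((((A ⊼ B) ⊼ A) ⊼ B) ⊼ C)) ⊼ B
At A=0, B=1, C=0, D=0: circuit gives 0, formula gives 0.
At A=0, B=0, C=0, D=0: circuit gives 1, formula gives 1.
Agrees on all 16 inputs.

Yes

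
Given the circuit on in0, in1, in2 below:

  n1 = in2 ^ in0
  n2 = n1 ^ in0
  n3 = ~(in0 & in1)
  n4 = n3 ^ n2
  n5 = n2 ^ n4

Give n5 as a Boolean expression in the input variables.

n1 = in2 ^ in0
n2 = n1 ^ in0 = (in2 ^ in0) ^ in0
n3 = ~(in0 & in1)
n4 = n3 ^ n2 = (~(in0 & in1)) ^ ((in2 ^ in0) ^ in0)
n5 = n2 ^ n4 = ((in2 ^ in0) ^ in0) ^ ((~(in0 & in1)) ^ ((in2 ^ in0) ^ in0))

((in2 ^ in0) ^ in0) ^ ((~(in0 & in1)) ^ ((in2 ^ in0) ^ in0))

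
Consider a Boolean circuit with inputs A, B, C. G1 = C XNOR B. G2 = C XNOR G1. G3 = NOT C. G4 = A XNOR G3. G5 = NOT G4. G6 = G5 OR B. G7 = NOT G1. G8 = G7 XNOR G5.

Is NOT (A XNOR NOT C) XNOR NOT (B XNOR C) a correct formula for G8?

Yes

G1 = C XNOR B
G3 = NOT C
G4 = A XNOR G3 = A XNOR NOT C
G5 = NOT G4 = NOT (A XNOR NOT C)
G7 = NOT G1 = NOT (C XNOR B)
G8 = G7 XNOR G5 = NOT (C XNOR B) XNOR NOT (A XNOR NOT C)
At A=0, B=0, C=0: circuit gives 0, formula gives 0.
At A=0, B=1, C=0: circuit gives 1, formula gives 1.
Agrees on all 8 inputs.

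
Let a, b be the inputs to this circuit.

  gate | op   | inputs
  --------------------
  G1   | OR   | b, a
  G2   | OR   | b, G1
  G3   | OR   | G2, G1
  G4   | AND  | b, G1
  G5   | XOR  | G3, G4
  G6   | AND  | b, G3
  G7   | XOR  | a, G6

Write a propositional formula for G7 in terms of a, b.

G1 = b OR a
G2 = b OR G1 = b OR (b OR a)
G3 = G2 OR G1 = (b OR (b OR a)) OR (b OR a)
G6 = b AND G3 = b AND ((b OR (b OR a)) OR (b OR a))
G7 = a XOR G6 = a XOR (b AND ((b OR (b OR a)) OR (b OR a)))

a XOR (b AND ((b OR (b OR a)) OR (b OR a)))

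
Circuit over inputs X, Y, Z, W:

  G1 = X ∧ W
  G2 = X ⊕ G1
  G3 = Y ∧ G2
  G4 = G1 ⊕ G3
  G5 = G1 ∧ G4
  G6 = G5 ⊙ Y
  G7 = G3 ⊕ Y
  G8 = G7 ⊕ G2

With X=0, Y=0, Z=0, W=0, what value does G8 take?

G1 = 0 ∧ 0 = 0
G2 = 0 ⊕ 0 = 0
G3 = 0 ∧ 0 = 0
G7 = 0 ⊕ 0 = 0
G8 = 0 ⊕ 0 = 0

0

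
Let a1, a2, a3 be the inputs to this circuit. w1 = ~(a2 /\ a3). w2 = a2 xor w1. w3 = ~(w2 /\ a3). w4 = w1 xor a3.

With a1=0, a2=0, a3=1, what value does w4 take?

0

w1 = ~(0 /\ 1) = 1
w4 = 1 xor 1 = 0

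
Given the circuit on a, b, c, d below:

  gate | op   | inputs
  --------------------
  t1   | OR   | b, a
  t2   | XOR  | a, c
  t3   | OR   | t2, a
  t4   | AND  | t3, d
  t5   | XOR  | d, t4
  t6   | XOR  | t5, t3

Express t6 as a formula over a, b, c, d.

(d XOR (((a XOR c) OR a) AND d)) XOR ((a XOR c) OR a)

t2 = a XOR c
t3 = t2 OR a = (a XOR c) OR a
t4 = t3 AND d = ((a XOR c) OR a) AND d
t5 = d XOR t4 = d XOR (((a XOR c) OR a) AND d)
t6 = t5 XOR t3 = (d XOR (((a XOR c) OR a) AND d)) XOR ((a XOR c) OR a)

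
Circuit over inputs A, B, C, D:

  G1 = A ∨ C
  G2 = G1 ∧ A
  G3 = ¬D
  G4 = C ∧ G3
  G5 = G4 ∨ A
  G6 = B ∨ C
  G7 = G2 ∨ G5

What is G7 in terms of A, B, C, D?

G1 = A ∨ C
G2 = G1 ∧ A = (A ∨ C) ∧ A
G3 = ¬D
G4 = C ∧ G3 = C ∧ ¬D
G5 = G4 ∨ A = (C ∧ ¬D) ∨ A
G7 = G2 ∨ G5 = ((A ∨ C) ∧ A) ∨ ((C ∧ ¬D) ∨ A)

((A ∨ C) ∧ A) ∨ ((C ∧ ¬D) ∨ A)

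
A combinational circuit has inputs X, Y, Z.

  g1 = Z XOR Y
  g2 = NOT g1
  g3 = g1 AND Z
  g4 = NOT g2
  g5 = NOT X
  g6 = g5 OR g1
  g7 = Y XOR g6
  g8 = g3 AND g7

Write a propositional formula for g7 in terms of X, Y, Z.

g1 = Z XOR Y
g5 = NOT X
g6 = g5 OR g1 = NOT X OR (Z XOR Y)
g7 = Y XOR g6 = Y XOR (NOT X OR (Z XOR Y))

Y XOR (NOT X OR (Z XOR Y))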